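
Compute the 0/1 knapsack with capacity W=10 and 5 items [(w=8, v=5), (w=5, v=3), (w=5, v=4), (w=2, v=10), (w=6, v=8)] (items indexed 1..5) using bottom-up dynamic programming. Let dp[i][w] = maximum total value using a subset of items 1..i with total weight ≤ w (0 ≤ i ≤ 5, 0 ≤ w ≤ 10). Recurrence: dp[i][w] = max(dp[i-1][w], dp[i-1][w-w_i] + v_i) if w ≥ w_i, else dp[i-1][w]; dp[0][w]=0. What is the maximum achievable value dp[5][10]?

i\w   0   1   2   3   4   5   6   7   8   9  10
  0   0   0   0   0   0   0   0   0   0   0   0
  1   0   0   0   0   0   0   0   0   5   5   5
  2   0   0   0   0   0   3   3   3   5   5   5
  3   0   0   0   0   0   4   4   4   5   5   7
  4   0   0  10  10  10  10  10  14  14  14  15
  5   0   0  10  10  10  10  10  14  18  18  18

18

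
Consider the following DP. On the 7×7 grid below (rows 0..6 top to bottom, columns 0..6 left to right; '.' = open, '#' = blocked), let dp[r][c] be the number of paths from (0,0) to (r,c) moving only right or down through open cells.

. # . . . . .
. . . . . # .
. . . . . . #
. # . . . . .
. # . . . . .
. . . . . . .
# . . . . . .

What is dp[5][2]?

r\c   0   1   2   3   4   5   6
  0   1   0   0   0   0   0   0
  1   1   1   1   1   1   0   0
  2   1   2   3   4   5   5   0
  3   1   0   3   7  12  17  17
  4   1   0   3  10  22  39  56
  5   1   1   4  14  36  75 131
  6   0   1   5  19  55 130 261

4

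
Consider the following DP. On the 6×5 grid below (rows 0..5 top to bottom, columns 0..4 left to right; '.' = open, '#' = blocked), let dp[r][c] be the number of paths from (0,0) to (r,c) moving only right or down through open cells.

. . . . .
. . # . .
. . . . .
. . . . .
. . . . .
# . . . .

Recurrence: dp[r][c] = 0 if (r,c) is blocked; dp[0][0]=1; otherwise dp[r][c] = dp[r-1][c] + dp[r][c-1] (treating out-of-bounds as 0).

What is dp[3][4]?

r\c   0   1   2   3   4
  0   1   1   1   1   1
  1   1   2   0   1   2
  2   1   3   3   4   6
  3   1   4   7  11  17
  4   1   5  12  23  40
  5   0   5  17  40  80

17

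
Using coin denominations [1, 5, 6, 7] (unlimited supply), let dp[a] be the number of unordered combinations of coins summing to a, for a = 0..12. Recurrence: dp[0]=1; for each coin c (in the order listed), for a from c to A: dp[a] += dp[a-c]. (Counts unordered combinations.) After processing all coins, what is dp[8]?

4

after  coin     0     1     2     3     4     5     6     7     8     9    10    11    12
          1     1     1     1     1     1     1     1     1     1     1     1     1     1
          5     1     1     1     1     1     2     2     2     2     2     3     3     3
          6     1     1     1     1     1     2     3     3     3     3     4     5     6
          7     1     1     1     1     1     2     3     4     4     4     5     6     8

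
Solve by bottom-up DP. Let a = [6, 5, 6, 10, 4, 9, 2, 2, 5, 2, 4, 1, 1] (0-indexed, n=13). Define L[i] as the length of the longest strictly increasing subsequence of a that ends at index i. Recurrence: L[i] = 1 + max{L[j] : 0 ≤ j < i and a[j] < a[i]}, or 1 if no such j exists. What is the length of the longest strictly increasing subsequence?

3

   i    0    1    2    3    4    5    6    7    8    9   10   11   12
a[i]    6    5    6   10    4    9    2    2    5    2    4    1    1
L[i]    1    1    2    3    1    3    1    1    2    1    2    1    1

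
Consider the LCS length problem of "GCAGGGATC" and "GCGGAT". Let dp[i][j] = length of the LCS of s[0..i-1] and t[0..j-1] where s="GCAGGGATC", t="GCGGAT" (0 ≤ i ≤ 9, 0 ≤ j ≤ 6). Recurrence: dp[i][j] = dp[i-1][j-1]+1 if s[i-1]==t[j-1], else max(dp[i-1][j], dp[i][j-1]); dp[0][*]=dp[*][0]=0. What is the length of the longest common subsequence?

6

   ''  G  C  G  G  A  T
''  0  0  0  0  0  0  0
 G  0  1  1  1  1  1  1
 C  0  1  2  2  2  2  2
 A  0  1  2  2  2  3  3
 G  0  1  2  3  3  3  3
 G  0  1  2  3  4  4  4
 G  0  1  2  3  4  4  4
 A  0  1  2  3  4  5  5
 T  0  1  2  3  4  5  6
 C  0  1  2  3  4  5  6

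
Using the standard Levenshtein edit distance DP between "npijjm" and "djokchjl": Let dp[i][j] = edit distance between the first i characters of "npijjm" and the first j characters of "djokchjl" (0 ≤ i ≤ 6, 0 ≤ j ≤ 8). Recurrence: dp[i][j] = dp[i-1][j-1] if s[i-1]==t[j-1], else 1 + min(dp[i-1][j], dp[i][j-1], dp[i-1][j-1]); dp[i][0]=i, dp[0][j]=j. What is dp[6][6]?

6

   ''  d  j  o  k  c  h  j  l
''  0  1  2  3  4  5  6  7  8
 n  1  1  2  3  4  5  6  7  8
 p  2  2  2  3  4  5  6  7  8
 i  3  3  3  3  4  5  6  7  8
 j  4  4  3  4  4  5  6  6  7
 j  5  5  4  4  5  5  6  6  7
 m  6  6  5  5  5  6  6  7  7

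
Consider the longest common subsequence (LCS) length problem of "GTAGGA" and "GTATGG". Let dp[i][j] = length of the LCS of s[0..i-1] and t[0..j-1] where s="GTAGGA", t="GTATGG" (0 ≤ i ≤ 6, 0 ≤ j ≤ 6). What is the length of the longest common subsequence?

   ''  G  T  A  T  G  G
''  0  0  0  0  0  0  0
 G  0  1  1  1  1  1  1
 T  0  1  2  2  2  2  2
 A  0  1  2  3  3  3  3
 G  0  1  2  3  3  4  4
 G  0  1  2  3  3  4  5
 A  0  1  2  3  3  4  5

5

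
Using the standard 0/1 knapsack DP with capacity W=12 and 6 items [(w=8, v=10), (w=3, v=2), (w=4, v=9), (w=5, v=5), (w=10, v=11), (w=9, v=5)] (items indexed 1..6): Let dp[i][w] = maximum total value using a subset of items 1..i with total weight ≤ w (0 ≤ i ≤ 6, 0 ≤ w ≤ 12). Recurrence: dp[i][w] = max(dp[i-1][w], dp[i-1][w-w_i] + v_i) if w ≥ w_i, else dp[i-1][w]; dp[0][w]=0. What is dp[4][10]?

14

i\w   0   1   2   3   4   5   6   7   8   9  10  11  12
  0   0   0   0   0   0   0   0   0   0   0   0   0   0
  1   0   0   0   0   0   0   0   0  10  10  10  10  10
  2   0   0   0   2   2   2   2   2  10  10  10  12  12
  3   0   0   0   2   9   9   9  11  11  11  11  12  19
  4   0   0   0   2   9   9   9  11  11  14  14  14  19
  5   0   0   0   2   9   9   9  11  11  14  14  14  19
  6   0   0   0   2   9   9   9  11  11  14  14  14  19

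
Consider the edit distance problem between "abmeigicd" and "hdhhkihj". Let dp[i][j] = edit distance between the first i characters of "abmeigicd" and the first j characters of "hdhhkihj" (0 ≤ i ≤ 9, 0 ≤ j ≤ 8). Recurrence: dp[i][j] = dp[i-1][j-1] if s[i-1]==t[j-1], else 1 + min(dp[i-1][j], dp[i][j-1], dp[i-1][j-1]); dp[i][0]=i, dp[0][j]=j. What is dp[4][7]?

7

   ''  h  d  h  h  k  i  h  j
''  0  1  2  3  4  5  6  7  8
 a  1  1  2  3  4  5  6  7  8
 b  2  2  2  3  4  5  6  7  8
 m  3  3  3  3  4  5  6  7  8
 e  4  4  4  4  4  5  6  7  8
 i  5  5  5  5  5  5  5  6  7
 g  6  6  6  6  6  6  6  6  7
 i  7  7  7  7  7  7  6  7  7
 c  8  8  8  8  8  8  7  7  8
 d  9  9  8  9  9  9  8  8  8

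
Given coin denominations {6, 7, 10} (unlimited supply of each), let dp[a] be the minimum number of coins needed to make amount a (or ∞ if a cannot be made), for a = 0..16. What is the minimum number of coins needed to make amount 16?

 a  0  1  2  3  4  5  6  7  8  9 10 11 12 13 14 15 16
dp  0  -  -  -  -  -  1  1  -  -  1  -  2  2  2  -  2
(- denotes ∞ / unreachable)

2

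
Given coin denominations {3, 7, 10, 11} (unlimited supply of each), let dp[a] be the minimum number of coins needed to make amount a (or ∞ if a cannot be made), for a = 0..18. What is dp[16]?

3

 a  0  1  2  3  4  5  6  7  8  9 10 11 12 13 14 15 16 17 18
dp  0  -  -  1  -  -  2  1  -  3  1  1  4  2  2  5  3  2  2
(- denotes ∞ / unreachable)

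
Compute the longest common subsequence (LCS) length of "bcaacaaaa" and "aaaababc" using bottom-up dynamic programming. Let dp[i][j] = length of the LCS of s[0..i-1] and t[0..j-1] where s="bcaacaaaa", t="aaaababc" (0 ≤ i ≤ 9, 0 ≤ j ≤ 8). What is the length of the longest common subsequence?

   ''  a  a  a  a  b  a  b  c
''  0  0  0  0  0  0  0  0  0
 b  0  0  0  0  0  1  1  1  1
 c  0  0  0  0  0  1  1  1  2
 a  0  1  1  1  1  1  2  2  2
 a  0  1  2  2  2  2  2  2  2
 c  0  1  2  2  2  2  2  2  3
 a  0  1  2  3  3  3  3  3  3
 a  0  1  2  3  4  4  4  4  4
 a  0  1  2  3  4  4  5  5  5
 a  0  1  2  3  4  4  5  5  5

5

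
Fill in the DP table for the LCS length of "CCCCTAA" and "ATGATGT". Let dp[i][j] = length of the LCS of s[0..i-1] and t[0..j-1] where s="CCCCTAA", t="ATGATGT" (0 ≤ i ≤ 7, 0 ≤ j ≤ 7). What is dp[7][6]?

2

   ''  A  T  G  A  T  G  T
''  0  0  0  0  0  0  0  0
 C  0  0  0  0  0  0  0  0
 C  0  0  0  0  0  0  0  0
 C  0  0  0  0  0  0  0  0
 C  0  0  0  0  0  0  0  0
 T  0  0  1  1  1  1  1  1
 A  0  1  1  1  2  2  2  2
 A  0  1  1  1  2  2  2  2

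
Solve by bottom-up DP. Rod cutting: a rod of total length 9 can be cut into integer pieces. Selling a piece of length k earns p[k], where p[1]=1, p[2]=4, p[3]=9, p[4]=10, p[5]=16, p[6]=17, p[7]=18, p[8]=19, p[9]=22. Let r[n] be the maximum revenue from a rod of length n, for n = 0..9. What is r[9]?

27

   n    0    1    2    3    4    5    6    7    8    9
r[n]    0    1    4    9   10   16   18   20   25   27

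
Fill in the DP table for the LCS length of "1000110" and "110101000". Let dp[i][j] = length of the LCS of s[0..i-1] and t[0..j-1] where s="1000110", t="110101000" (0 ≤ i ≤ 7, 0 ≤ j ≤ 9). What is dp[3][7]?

3

   ''  1  1  0  1  0  1  0  0  0
''  0  0  0  0  0  0  0  0  0  0
 1  0  1  1  1  1  1  1  1  1  1
 0  0  1  1  2  2  2  2  2  2  2
 0  0  1  1  2  2  3  3  3  3  3
 0  0  1  1  2  2  3  3  4  4  4
 1  0  1  2  2  3  3  4  4  4  4
 1  0  1  2  2  3  3  4  4  4  4
 0  0  1  2  3  3  4  4  5  5  5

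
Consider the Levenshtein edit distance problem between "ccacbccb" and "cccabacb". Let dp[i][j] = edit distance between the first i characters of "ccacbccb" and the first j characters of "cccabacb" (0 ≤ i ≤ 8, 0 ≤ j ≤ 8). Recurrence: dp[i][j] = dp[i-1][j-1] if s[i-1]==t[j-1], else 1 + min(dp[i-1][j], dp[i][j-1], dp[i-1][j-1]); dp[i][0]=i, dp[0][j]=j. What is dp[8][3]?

   ''  c  c  c  a  b  a  c  b
''  0  1  2  3  4  5  6  7  8
 c  1  0  1  2  3  4  5  6  7
 c  2  1  0  1  2  3  4  5  6
 a  3  2  1  1  1  2  3  4  5
 c  4  3  2  1  2  2  3  3  4
 b  5  4  3  2  2  2  3  4  3
 c  6  5  4  3  3  3  3  3  4
 c  7  6  5  4  4  4  4  3  4
 b  8  7  6  5  5  4  5  4  3

5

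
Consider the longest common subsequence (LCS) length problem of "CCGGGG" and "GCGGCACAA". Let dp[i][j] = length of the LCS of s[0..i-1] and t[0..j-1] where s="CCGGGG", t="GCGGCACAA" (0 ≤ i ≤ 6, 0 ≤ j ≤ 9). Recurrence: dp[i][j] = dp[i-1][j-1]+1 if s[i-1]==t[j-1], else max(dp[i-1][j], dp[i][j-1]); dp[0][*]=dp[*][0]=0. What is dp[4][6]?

3

   ''  G  C  G  G  C  A  C  A  A
''  0  0  0  0  0  0  0  0  0  0
 C  0  0  1  1  1  1  1  1  1  1
 C  0  0  1  1  1  2  2  2  2  2
 G  0  1  1  2  2  2  2  2  2  2
 G  0  1  1  2  3  3  3  3  3  3
 G  0  1  1  2  3  3  3  3  3  3
 G  0  1  1  2  3  3  3  3  3  3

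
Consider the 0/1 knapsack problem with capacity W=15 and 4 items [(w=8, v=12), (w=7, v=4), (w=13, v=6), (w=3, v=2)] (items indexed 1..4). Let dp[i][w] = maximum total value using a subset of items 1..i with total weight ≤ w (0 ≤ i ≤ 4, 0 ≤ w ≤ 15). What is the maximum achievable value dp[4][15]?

16

i\w   0   1   2   3   4   5   6   7   8   9  10  11  12  13  14  15
  0   0   0   0   0   0   0   0   0   0   0   0   0   0   0   0   0
  1   0   0   0   0   0   0   0   0  12  12  12  12  12  12  12  12
  2   0   0   0   0   0   0   0   4  12  12  12  12  12  12  12  16
  3   0   0   0   0   0   0   0   4  12  12  12  12  12  12  12  16
  4   0   0   0   2   2   2   2   4  12  12  12  14  14  14  14  16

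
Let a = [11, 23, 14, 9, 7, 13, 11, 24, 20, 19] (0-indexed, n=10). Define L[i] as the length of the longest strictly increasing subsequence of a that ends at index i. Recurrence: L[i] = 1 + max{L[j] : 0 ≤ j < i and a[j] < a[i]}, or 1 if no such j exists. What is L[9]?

3

   i    0    1    2    3    4    5    6    7    8    9
a[i]   11   23   14    9    7   13   11   24   20   19
L[i]    1    2    2    1    1    2    2    3    3    3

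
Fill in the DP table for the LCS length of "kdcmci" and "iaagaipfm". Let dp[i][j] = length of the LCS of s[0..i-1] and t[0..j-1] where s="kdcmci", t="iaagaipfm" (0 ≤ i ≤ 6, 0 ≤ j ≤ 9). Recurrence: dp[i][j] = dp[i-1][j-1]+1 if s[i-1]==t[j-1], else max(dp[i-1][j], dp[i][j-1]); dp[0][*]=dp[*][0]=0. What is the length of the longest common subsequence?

   ''  i  a  a  g  a  i  p  f  m
''  0  0  0  0  0  0  0  0  0  0
 k  0  0  0  0  0  0  0  0  0  0
 d  0  0  0  0  0  0  0  0  0  0
 c  0  0  0  0  0  0  0  0  0  0
 m  0  0  0  0  0  0  0  0  0  1
 c  0  0  0  0  0  0  0  0  0  1
 i  0  1  1  1  1  1  1  1  1  1

1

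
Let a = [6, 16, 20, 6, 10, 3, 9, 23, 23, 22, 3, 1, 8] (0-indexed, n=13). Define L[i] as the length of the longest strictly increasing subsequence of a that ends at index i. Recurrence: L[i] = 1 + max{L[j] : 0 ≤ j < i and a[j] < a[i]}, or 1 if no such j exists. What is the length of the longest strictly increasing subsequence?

4

   i    0    1    2    3    4    5    6    7    8    9   10   11   12
a[i]    6   16   20    6   10    3    9   23   23   22    3    1    8
L[i]    1    2    3    1    2    1    2    4    4    4    1    1    2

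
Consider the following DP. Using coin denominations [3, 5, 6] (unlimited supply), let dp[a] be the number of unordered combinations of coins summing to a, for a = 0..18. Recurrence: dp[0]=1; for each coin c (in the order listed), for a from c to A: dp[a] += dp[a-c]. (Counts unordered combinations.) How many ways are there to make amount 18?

after  coin     0     1     2     3     4     5     6     7     8     9    10    11    12    13    14    15    16    17    18
          3     1     0     0     1     0     0     1     0     0     1     0     0     1     0     0     1     0     0     1
          5     1     0     0     1     0     1     1     0     1     1     1     1     1     1     1     2     1     1     2
          6     1     0     0     1     0     1     2     0     1     2     1     2     3     1     2     4     2     3     5

5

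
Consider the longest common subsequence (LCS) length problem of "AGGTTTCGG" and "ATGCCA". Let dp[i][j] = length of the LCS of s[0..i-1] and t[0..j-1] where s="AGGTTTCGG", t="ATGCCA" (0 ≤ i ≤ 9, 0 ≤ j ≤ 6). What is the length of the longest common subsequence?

3

   ''  A  T  G  C  C  A
''  0  0  0  0  0  0  0
 A  0  1  1  1  1  1  1
 G  0  1  1  2  2  2  2
 G  0  1  1  2  2  2  2
 T  0  1  2  2  2  2  2
 T  0  1  2  2  2  2  2
 T  0  1  2  2  2  2  2
 C  0  1  2  2  3  3  3
 G  0  1  2  3  3  3  3
 G  0  1  2  3  3  3  3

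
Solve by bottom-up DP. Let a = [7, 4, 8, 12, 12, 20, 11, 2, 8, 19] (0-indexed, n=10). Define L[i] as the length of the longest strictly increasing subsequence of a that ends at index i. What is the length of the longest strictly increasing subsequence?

   i    0    1    2    3    4    5    6    7    8    9
a[i]    7    4    8   12   12   20   11    2    8   19
L[i]    1    1    2    3    3    4    3    1    2    4

4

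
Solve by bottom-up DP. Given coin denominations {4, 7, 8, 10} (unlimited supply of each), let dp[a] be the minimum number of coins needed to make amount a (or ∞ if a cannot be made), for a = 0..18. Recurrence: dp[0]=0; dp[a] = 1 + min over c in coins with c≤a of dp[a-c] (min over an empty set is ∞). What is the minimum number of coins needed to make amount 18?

 a  0  1  2  3  4  5  6  7  8  9 10 11 12 13 14 15 16 17 18
dp  0  -  -  -  1  -  -  1  1  -  1  2  2  -  2  2  2  2  2
(- denotes ∞ / unreachable)

2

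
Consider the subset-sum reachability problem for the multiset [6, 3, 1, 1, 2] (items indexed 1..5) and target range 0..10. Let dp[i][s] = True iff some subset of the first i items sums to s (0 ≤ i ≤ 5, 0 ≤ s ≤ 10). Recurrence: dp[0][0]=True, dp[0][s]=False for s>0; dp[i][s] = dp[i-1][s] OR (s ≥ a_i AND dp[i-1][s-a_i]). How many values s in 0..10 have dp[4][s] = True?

i\s   0   1   2   3   4   5   6   7   8   9  10
  0   T   F   F   F   F   F   F   F   F   F   F
  1   T   F   F   F   F   F   T   F   F   F   F
  2   T   F   F   T   F   F   T   F   F   T   F
  3   T   T   F   T   T   F   T   T   F   T   T
  4   T   T   T   T   T   T   T   T   T   T   T
  5   T   T   T   T   T   T   T   T   T   T   T

11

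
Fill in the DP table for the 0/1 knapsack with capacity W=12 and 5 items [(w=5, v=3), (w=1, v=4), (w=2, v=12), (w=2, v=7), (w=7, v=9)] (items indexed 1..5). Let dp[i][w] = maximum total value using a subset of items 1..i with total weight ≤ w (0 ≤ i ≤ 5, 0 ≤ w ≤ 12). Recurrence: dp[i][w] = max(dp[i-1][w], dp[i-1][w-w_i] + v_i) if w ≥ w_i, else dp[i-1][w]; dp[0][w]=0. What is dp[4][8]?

i\w   0   1   2   3   4   5   6   7   8   9  10  11  12
  0   0   0   0   0   0   0   0   0   0   0   0   0   0
  1   0   0   0   0   0   3   3   3   3   3   3   3   3
  2   0   4   4   4   4   4   7   7   7   7   7   7   7
  3   0   4  12  16  16  16  16  16  19  19  19  19  19
  4   0   4  12  16  19  23  23  23  23  23  26  26  26
  5   0   4  12  16  19  23  23  23  23  23  26  28  32

23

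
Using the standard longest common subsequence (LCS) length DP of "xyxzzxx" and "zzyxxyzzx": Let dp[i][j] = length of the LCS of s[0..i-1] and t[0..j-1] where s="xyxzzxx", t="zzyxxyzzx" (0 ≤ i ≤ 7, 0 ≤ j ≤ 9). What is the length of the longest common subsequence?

   ''  z  z  y  x  x  y  z  z  x
''  0  0  0  0  0  0  0  0  0  0
 x  0  0  0  0  1  1  1  1  1  1
 y  0  0  0  1  1  1  2  2  2  2
 x  0  0  0  1  2  2  2  2  2  3
 z  0  1  1  1  2  2  2  3  3  3
 z  0  1  2  2  2  2  2  3  4  4
 x  0  1  2  2  3  3  3  3  4  5
 x  0  1  2  2  3  4  4  4  4  5

5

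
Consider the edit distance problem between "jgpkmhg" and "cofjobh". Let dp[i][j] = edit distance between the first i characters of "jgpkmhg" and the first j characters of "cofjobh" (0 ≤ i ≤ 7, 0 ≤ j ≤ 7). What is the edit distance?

   ''  c  o  f  j  o  b  h
''  0  1  2  3  4  5  6  7
 j  1  1  2  3  3  4  5  6
 g  2  2  2  3  4  4  5  6
 p  3  3  3  3  4  5  5  6
 k  4  4  4  4  4  5  6  6
 m  5  5  5  5  5  5  6  7
 h  6  6  6  6  6  6  6  6
 g  7  7  7  7  7  7  7  7

7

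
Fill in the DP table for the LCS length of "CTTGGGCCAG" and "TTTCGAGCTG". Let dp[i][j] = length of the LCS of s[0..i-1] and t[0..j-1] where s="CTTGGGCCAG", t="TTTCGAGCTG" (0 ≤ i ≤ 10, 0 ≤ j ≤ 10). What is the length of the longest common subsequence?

6

   ''  T  T  T  C  G  A  G  C  T  G
''  0  0  0  0  0  0  0  0  0  0  0
 C  0  0  0  0  1  1  1  1  1  1  1
 T  0  1  1  1  1  1  1  1  1  2  2
 T  0  1  2  2  2  2  2  2  2  2  2
 G  0  1  2  2  2  3  3  3  3  3  3
 G  0  1  2  2  2  3  3  4  4  4  4
 G  0  1  2  2  2  3  3  4  4  4  5
 C  0  1  2  2  3  3  3  4  5  5  5
 C  0  1  2  2  3  3  3  4  5  5  5
 A  0  1  2  2  3  3  4  4  5  5  5
 G  0  1  2  2  3  4  4  5  5  5  6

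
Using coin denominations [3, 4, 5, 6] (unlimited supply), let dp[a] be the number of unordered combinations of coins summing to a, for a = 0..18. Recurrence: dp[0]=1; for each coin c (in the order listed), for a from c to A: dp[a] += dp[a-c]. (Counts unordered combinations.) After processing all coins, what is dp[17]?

7

after  coin     0     1     2     3     4     5     6     7     8     9    10    11    12    13    14    15    16    17    18
          3     1     0     0     1     0     0     1     0     0     1     0     0     1     0     0     1     0     0     1
          4     1     0     0     1     1     0     1     1     1     1     1     1     2     1     1     2     2     1     2
          5     1     0     0     1     1     1     1     1     2     2     2     2     3     3     3     4     4     4     5
          6     1     0     0     1     1     1     2     1     2     3     3     3     5     4     5     7     7     7    10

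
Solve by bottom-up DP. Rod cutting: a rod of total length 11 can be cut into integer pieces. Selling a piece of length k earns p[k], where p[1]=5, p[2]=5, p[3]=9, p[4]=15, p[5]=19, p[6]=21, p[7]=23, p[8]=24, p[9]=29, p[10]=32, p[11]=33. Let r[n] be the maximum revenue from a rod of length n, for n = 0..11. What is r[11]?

   n    0    1    2    3    4    5    6    7    8    9   10   11
r[n]    0    5   10   15   20   25   30   35   40   45   50   55

55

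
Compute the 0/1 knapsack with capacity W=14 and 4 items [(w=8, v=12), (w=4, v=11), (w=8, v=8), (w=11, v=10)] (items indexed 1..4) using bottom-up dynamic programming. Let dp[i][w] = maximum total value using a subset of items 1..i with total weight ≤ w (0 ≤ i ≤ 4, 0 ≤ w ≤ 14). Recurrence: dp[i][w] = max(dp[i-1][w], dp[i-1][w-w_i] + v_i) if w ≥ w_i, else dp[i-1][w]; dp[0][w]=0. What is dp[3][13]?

23

i\w   0   1   2   3   4   5   6   7   8   9  10  11  12  13  14
  0   0   0   0   0   0   0   0   0   0   0   0   0   0   0   0
  1   0   0   0   0   0   0   0   0  12  12  12  12  12  12  12
  2   0   0   0   0  11  11  11  11  12  12  12  12  23  23  23
  3   0   0   0   0  11  11  11  11  12  12  12  12  23  23  23
  4   0   0   0   0  11  11  11  11  12  12  12  12  23  23  23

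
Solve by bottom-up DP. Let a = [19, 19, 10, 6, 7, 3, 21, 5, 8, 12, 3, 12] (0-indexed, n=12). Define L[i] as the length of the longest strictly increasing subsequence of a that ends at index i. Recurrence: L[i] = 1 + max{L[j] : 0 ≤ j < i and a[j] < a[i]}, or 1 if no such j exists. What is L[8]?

3

   i    0    1    2    3    4    5    6    7    8    9   10   11
a[i]   19   19   10    6    7    3   21    5    8   12    3   12
L[i]    1    1    1    1    2    1    3    2    3    4    1    4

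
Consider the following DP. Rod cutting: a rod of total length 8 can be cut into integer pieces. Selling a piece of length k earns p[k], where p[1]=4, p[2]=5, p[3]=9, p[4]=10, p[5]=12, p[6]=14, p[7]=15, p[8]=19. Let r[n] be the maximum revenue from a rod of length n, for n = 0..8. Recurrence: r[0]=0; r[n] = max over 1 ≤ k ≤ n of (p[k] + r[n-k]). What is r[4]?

   n    0    1    2    3    4    5    6    7    8
r[n]    0    4    8   12   16   20   24   28   32

16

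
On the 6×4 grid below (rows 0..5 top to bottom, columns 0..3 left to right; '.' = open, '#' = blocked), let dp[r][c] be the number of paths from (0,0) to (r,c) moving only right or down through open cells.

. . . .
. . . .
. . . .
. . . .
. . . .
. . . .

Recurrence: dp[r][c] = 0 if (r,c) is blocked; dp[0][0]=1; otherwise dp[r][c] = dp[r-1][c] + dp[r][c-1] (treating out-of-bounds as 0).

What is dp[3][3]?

r\c   0   1   2   3
  0   1   1   1   1
  1   1   2   3   4
  2   1   3   6  10
  3   1   4  10  20
  4   1   5  15  35
  5   1   6  21  56

20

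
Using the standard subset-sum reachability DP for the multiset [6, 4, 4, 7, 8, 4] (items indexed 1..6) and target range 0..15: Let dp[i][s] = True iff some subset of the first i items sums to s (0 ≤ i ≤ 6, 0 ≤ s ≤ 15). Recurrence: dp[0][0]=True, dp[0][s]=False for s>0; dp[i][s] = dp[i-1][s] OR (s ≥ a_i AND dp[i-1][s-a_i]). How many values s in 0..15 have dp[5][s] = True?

i\s   0   1   2   3   4   5   6   7   8   9  10  11  12  13  14  15
  0   T   F   F   F   F   F   F   F   F   F   F   F   F   F   F   F
  1   T   F   F   F   F   F   T   F   F   F   F   F   F   F   F   F
  2   T   F   F   F   T   F   T   F   F   F   T   F   F   F   F   F
  3   T   F   F   F   T   F   T   F   T   F   T   F   F   F   T   F
  4   T   F   F   F   T   F   T   T   T   F   T   T   F   T   T   T
  5   T   F   F   F   T   F   T   T   T   F   T   T   T   T   T   T
  6   T   F   F   F   T   F   T   T   T   F   T   T   T   T   T   T

11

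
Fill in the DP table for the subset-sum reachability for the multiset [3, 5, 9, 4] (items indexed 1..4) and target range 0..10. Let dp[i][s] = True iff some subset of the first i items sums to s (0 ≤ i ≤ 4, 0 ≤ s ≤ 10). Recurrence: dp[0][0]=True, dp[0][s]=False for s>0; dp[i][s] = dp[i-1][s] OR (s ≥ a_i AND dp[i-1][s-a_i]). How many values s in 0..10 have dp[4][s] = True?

7

i\s   0   1   2   3   4   5   6   7   8   9  10
  0   T   F   F   F   F   F   F   F   F   F   F
  1   T   F   F   T   F   F   F   F   F   F   F
  2   T   F   F   T   F   T   F   F   T   F   F
  3   T   F   F   T   F   T   F   F   T   T   F
  4   T   F   F   T   T   T   F   T   T   T   F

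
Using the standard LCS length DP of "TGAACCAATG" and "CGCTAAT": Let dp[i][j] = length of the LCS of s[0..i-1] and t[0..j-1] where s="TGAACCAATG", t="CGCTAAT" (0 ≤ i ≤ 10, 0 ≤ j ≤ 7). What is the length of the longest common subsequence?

5

   ''  C  G  C  T  A  A  T
''  0  0  0  0  0  0  0  0
 T  0  0  0  0  1  1  1  1
 G  0  0  1  1  1  1  1  1
 A  0  0  1  1  1  2  2  2
 A  0  0  1  1  1  2  3  3
 C  0  1  1  2  2  2  3  3
 C  0  1  1  2  2  2  3  3
 A  0  1  1  2  2  3  3  3
 A  0  1  1  2  2  3  4  4
 T  0  1  1  2  3  3  4  5
 G  0  1  2  2  3  3  4  5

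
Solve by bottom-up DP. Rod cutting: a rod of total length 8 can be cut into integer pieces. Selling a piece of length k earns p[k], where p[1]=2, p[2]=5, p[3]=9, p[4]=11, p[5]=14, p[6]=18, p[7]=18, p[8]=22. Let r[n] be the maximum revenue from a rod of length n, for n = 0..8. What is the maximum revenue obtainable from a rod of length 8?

23

   n    0    1    2    3    4    5    6    7    8
r[n]    0    2    5    9   11   14   18   20   23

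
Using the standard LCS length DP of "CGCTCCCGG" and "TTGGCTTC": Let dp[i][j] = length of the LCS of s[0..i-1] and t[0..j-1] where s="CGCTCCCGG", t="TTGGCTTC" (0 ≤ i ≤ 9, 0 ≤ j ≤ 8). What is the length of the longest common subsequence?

4

   ''  T  T  G  G  C  T  T  C
''  0  0  0  0  0  0  0  0  0
 C  0  0  0  0  0  1  1  1  1
 G  0  0  0  1  1  1  1  1  1
 C  0  0  0  1  1  2  2  2  2
 T  0  1  1  1  1  2  3  3  3
 C  0  1  1  1  1  2  3  3  4
 C  0  1  1  1  1  2  3  3  4
 C  0  1  1  1  1  2  3  3  4
 G  0  1  1  2  2  2  3  3  4
 G  0  1  1  2  3  3  3  3  4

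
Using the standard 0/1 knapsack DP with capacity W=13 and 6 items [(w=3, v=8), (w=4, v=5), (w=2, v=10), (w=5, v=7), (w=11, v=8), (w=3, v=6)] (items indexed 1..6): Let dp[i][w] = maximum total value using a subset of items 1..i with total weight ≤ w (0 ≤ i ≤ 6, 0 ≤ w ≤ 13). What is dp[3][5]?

i\w   0   1   2   3   4   5   6   7   8   9  10  11  12  13
  0   0   0   0   0   0   0   0   0   0   0   0   0   0   0
  1   0   0   0   8   8   8   8   8   8   8   8   8   8   8
  2   0   0   0   8   8   8   8  13  13  13  13  13  13  13
  3   0   0  10  10  10  18  18  18  18  23  23  23  23  23
  4   0   0  10  10  10  18  18  18  18  23  25  25  25  25
  5   0   0  10  10  10  18  18  18  18  23  25  25  25  25
  6   0   0  10  10  10  18  18  18  24  24  25  25  29  31

18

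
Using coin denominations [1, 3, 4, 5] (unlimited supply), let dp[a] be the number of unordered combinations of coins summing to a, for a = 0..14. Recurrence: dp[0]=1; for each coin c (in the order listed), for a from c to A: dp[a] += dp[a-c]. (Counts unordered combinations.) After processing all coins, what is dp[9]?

after  coin     0     1     2     3     4     5     6     7     8     9    10    11    12    13    14
          1     1     1     1     1     1     1     1     1     1     1     1     1     1     1     1
          3     1     1     1     2     2     2     3     3     3     4     4     4     5     5     5
          4     1     1     1     2     3     3     4     5     6     7     8     9    11    12    13
          5     1     1     1     2     3     4     5     6     8    10    12    14    17    20    23

10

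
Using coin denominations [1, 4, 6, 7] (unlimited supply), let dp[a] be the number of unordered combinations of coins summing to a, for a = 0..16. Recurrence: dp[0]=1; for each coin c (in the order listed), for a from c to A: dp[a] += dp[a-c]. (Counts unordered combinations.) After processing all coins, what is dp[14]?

12

after  coin     0     1     2     3     4     5     6     7     8     9    10    11    12    13    14    15    16
          1     1     1     1     1     1     1     1     1     1     1     1     1     1     1     1     1     1
          4     1     1     1     1     2     2     2     2     3     3     3     3     4     4     4     4     5
          6     1     1     1     1     2     2     3     3     4     4     5     5     7     7     8     8    10
          7     1     1     1     1     2     2     3     4     5     5     6     7     9    10    12    13    15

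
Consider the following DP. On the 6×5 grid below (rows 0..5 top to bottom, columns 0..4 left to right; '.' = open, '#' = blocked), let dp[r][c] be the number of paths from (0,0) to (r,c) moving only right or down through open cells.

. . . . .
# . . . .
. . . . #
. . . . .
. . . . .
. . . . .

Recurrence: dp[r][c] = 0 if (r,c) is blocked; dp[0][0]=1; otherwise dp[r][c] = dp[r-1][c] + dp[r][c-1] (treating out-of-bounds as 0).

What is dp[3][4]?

r\c   0   1   2   3   4
  0   1   1   1   1   1
  1   0   1   2   3   4
  2   0   1   3   6   0
  3   0   1   4  10  10
  4   0   1   5  15  25
  5   0   1   6  21  46

10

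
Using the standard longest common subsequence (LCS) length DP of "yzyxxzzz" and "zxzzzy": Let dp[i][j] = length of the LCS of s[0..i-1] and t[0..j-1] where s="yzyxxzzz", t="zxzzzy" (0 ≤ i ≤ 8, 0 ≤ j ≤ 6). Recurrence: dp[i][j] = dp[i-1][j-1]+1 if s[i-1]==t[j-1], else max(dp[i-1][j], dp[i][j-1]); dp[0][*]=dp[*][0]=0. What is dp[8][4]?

4

   ''  z  x  z  z  z  y
''  0  0  0  0  0  0  0
 y  0  0  0  0  0  0  1
 z  0  1  1  1  1  1  1
 y  0  1  1  1  1  1  2
 x  0  1  2  2  2  2  2
 x  0  1  2  2  2  2  2
 z  0  1  2  3  3  3  3
 z  0  1  2  3  4  4  4
 z  0  1  2  3  4  5  5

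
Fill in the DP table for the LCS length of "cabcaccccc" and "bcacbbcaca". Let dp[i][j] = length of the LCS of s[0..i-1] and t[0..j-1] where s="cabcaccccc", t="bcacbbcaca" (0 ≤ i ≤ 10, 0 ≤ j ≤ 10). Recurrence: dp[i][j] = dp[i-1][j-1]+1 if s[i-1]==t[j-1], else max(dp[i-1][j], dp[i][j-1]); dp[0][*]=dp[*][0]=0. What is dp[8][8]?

   ''  b  c  a  c  b  b  c  a  c  a
''  0  0  0  0  0  0  0  0  0  0  0
 c  0  0  1  1  1  1  1  1  1  1  1
 a  0  0  1  2  2  2  2  2  2  2  2
 b  0  1  1  2  2  3  3  3  3  3  3
 c  0  1  2  2  3  3  3  4  4  4  4
 a  0  1  2  3  3  3  3  4  5  5  5
 c  0  1  2  3  4  4  4  4  5  6  6
 c  0  1  2  3  4  4  4  5  5  6  6
 c  0  1  2  3  4  4  4  5  5  6  6
 c  0  1  2  3  4  4  4  5  5  6  6
 c  0  1  2  3  4  4  4  5  5  6  6

5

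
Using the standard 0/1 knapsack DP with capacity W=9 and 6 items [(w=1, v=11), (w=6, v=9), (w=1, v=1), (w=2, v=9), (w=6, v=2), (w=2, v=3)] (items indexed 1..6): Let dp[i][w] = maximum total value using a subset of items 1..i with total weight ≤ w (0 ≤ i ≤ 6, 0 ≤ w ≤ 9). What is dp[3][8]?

21

i\w   0   1   2   3   4   5   6   7   8   9
  0   0   0   0   0   0   0   0   0   0   0
  1   0  11  11  11  11  11  11  11  11  11
  2   0  11  11  11  11  11  11  20  20  20
  3   0  11  12  12  12  12  12  20  21  21
  4   0  11  12  20  21  21  21  21  21  29
  5   0  11  12  20  21  21  21  21  21  29
  6   0  11  12  20  21  23  24  24  24  29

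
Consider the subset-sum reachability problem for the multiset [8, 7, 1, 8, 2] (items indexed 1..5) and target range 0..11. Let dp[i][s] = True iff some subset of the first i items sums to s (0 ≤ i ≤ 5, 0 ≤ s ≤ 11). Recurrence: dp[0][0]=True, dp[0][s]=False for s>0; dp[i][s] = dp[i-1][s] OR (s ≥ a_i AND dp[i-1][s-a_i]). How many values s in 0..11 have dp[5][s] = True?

9

i\s   0   1   2   3   4   5   6   7   8   9  10  11
  0   T   F   F   F   F   F   F   F   F   F   F   F
  1   T   F   F   F   F   F   F   F   T   F   F   F
  2   T   F   F   F   F   F   F   T   T   F   F   F
  3   T   T   F   F   F   F   F   T   T   T   F   F
  4   T   T   F   F   F   F   F   T   T   T   F   F
  5   T   T   T   T   F   F   F   T   T   T   T   T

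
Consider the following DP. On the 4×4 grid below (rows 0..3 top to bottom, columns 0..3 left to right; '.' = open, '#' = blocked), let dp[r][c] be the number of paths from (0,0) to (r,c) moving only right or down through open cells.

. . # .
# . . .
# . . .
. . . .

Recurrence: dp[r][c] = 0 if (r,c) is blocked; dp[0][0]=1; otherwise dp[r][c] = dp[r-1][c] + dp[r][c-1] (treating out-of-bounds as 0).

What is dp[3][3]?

r\c   0   1   2   3
  0   1   1   0   0
  1   0   1   1   1
  2   0   1   2   3
  3   0   1   3   6

6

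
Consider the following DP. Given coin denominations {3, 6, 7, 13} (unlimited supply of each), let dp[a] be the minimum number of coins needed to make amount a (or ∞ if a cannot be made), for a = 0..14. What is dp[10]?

2

 a  0  1  2  3  4  5  6  7  8  9 10 11 12 13 14
dp  0  -  -  1  -  -  1  1  -  2  2  -  2  1  2
(- denotes ∞ / unreachable)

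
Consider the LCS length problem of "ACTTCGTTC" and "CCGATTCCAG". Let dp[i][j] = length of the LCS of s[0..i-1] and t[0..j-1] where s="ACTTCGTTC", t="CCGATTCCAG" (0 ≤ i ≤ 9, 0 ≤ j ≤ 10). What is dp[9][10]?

6

   ''  C  C  G  A  T  T  C  C  A  G
''  0  0  0  0  0  0  0  0  0  0  0
 A  0  0  0  0  1  1  1  1  1  1  1
 C  0  1  1  1  1  1  1  2  2  2  2
 T  0  1  1  1  1  2  2  2  2  2  2
 T  0  1  1  1  1  2  3  3  3  3  3
 C  0  1  2  2  2  2  3  4  4  4  4
 G  0  1  2  3  3  3  3  4  4  4  5
 T  0  1  2  3  3  4  4  4  4  4  5
 T  0  1  2  3  3  4  5  5  5  5  5
 C  0  1  2  3  3  4  5  6  6  6  6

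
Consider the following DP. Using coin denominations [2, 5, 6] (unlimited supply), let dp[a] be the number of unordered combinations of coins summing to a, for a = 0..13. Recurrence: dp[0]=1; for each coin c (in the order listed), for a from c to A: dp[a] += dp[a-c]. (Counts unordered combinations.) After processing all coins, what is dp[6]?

after  coin     0     1     2     3     4     5     6     7     8     9    10    11    12    13
          2     1     0     1     0     1     0     1     0     1     0     1     0     1     0
          5     1     0     1     0     1     1     1     1     1     1     2     1     2     1
          6     1     0     1     0     1     1     2     1     2     1     3     2     4     2

2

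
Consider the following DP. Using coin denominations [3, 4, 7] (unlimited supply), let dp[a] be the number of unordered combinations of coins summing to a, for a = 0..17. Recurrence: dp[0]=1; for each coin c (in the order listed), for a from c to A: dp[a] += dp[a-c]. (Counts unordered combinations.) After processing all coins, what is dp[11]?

after  coin     0     1     2     3     4     5     6     7     8     9    10    11    12    13    14    15    16    17
          3     1     0     0     1     0     0     1     0     0     1     0     0     1     0     0     1     0     0
          4     1     0     0     1     1     0     1     1     1     1     1     1     2     1     1     2     2     1
          7     1     0     0     1     1     0     1     2     1     1     2     2     2     2     3     3     3     3

2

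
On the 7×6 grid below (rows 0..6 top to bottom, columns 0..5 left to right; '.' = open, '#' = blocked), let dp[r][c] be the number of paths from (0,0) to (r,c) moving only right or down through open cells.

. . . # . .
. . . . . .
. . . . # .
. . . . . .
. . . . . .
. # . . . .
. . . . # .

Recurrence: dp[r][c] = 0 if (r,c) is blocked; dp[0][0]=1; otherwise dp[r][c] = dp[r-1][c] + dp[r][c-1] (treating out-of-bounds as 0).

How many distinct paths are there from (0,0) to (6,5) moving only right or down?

177

r\c   0   1   2   3   4   5
  0   1   1   1   0   0   0
  1   1   2   3   3   3   3
  2   1   3   6   9   0   3
  3   1   4  10  19  19  22
  4   1   5  15  34  53  75
  5   1   0  15  49 102 177
  6   1   1  16  65   0 177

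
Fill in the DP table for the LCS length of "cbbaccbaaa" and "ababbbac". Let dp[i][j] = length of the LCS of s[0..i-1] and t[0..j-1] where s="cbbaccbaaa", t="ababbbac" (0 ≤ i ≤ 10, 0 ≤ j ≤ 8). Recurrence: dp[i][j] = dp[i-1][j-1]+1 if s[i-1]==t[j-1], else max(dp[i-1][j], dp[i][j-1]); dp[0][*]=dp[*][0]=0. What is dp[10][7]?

4

   ''  a  b  a  b  b  b  a  c
''  0  0  0  0  0  0  0  0  0
 c  0  0  0  0  0  0  0  0  1
 b  0  0  1  1  1  1  1  1  1
 b  0  0  1  1  2  2  2  2  2
 a  0  1  1  2  2  2  2  3  3
 c  0  1  1  2  2  2  2  3  4
 c  0  1  1  2  2  2  2  3  4
 b  0  1  2  2  3  3  3  3  4
 a  0  1  2  3  3  3  3  4  4
 a  0  1  2  3  3  3  3  4  4
 a  0  1  2  3  3  3  3  4  4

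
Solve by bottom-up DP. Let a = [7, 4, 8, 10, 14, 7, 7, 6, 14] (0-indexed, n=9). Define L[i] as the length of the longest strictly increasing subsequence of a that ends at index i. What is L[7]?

2

   i    0    1    2    3    4    5    6    7    8
a[i]    7    4    8   10   14    7    7    6   14
L[i]    1    1    2    3    4    2    2    2    4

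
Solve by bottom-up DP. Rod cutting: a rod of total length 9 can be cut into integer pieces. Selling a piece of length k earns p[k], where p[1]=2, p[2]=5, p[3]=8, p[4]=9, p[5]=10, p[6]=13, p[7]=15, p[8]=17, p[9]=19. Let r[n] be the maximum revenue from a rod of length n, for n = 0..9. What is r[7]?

18

   n    0    1    2    3    4    5    6    7    8    9
r[n]    0    2    5    8   10   13   16   18   21   24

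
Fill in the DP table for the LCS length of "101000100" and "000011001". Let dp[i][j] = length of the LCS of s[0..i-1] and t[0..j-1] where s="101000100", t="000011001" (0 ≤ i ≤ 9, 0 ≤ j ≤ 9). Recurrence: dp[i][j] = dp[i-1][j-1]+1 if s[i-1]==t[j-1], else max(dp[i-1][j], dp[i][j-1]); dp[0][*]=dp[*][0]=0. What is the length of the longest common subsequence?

7

   ''  0  0  0  0  1  1  0  0  1
''  0  0  0  0  0  0  0  0  0  0
 1  0  0  0  0  0  1  1  1  1  1
 0  0  1  1  1  1  1  1  2  2  2
 1  0  1  1  1  1  2  2  2  2  3
 0  0  1  2  2  2  2  2  3  3  3
 0  0  1  2  3  3  3  3  3  4  4
 0  0  1  2  3  4  4  4  4  4  4
 1  0  1  2  3  4  5  5  5  5  5
 0  0  1  2  3  4  5  5  6  6  6
 0  0  1  2  3  4  5  5  6  7  7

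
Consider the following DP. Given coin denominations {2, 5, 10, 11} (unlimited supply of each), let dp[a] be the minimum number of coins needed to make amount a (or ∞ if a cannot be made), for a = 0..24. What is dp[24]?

 a  0  1  2  3  4  5  6  7  8  9 10 11 12 13 14 15 16 17 18 19 20 21 22 23 24
dp  0  -  1  -  2  1  3  2  4  3  1  1  2  2  3  2  2  3  3  4  2  2  2  3  3
(- denotes ∞ / unreachable)

3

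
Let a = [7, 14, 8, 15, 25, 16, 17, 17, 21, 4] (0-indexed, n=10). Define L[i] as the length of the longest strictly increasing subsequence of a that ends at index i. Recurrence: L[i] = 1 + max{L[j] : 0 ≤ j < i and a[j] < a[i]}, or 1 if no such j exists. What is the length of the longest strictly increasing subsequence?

   i    0    1    2    3    4    5    6    7    8    9
a[i]    7   14    8   15   25   16   17   17   21    4
L[i]    1    2    2    3    4    4    5    5    6    1

6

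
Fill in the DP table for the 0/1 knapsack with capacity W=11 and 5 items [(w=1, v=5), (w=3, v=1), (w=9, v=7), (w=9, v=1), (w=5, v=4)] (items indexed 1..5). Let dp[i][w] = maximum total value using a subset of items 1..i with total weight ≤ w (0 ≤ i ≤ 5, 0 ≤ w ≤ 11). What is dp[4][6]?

i\w   0   1   2   3   4   5   6   7   8   9  10  11
  0   0   0   0   0   0   0   0   0   0   0   0   0
  1   0   5   5   5   5   5   5   5   5   5   5   5
  2   0   5   5   5   6   6   6   6   6   6   6   6
  3   0   5   5   5   6   6   6   6   6   7  12  12
  4   0   5   5   5   6   6   6   6   6   7  12  12
  5   0   5   5   5   6   6   9   9   9  10  12  12

6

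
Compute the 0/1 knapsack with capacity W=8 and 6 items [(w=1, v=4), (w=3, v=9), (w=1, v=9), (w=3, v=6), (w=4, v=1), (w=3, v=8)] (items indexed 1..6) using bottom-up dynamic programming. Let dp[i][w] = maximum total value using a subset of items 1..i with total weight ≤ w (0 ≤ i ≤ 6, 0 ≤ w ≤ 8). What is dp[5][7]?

24

i\w   0   1   2   3   4   5   6   7   8
  0   0   0   0   0   0   0   0   0   0
  1   0   4   4   4   4   4   4   4   4
  2   0   4   4   9  13  13  13  13  13
  3   0   9  13  13  18  22  22  22  22
  4   0   9  13  13  18  22  22  24  28
  5   0   9  13  13  18  22  22  24  28
  6   0   9  13  13  18  22  22  26  30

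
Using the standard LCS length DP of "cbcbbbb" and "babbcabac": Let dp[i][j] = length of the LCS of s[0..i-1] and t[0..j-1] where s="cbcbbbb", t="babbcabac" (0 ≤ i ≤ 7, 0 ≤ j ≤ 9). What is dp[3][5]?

   ''  b  a  b  b  c  a  b  a  c
''  0  0  0  0  0  0  0  0  0  0
 c  0  0  0  0  0  1  1  1  1  1
 b  0  1  1  1  1  1  1  2  2  2
 c  0  1  1  1  1  2  2  2  2  3
 b  0  1  1  2  2  2  2  3  3  3
 b  0  1  1  2  3  3  3  3  3  3
 b  0  1  1  2  3  3  3  4  4  4
 b  0  1  1  2  3  3  3  4  4  4

2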